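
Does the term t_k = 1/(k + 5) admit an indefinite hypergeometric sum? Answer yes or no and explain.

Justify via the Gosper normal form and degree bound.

Compute t_(k+1)/t_k: get (k + 5)/(k + 6).
Take A(k)=k + 5, B(k)=k + 6, C(k)=1.
Solve (k + 5)·f(k+1) − (k + 5)·f(k) = 1.
From deg A=1, deg B=1, deg C=0: d=0.
Write f(k) = c0. Then LHS − RHS = -1, requiring -1 = 0: contradictory. No certificate.

No — key equation has no polynomial f.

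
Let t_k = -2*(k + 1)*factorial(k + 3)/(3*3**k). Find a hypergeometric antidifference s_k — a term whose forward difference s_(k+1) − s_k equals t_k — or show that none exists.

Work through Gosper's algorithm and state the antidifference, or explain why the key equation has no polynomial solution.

Ratio r(k) = (k + 2)*(k + 4)/(3*(k + 1)).
Factor: A=k/3 + 4/3; B=1; C=k + 1.
Need (k/3 + 4/3)·f(k+1) − (1)·f(k) = k + 1.
From deg A=1, deg B=0, deg C=1: d=0.
Match coefficients ⇒ f(k) = 3.
Certificate R = B(k−1)f/C = 3/(k + 1) gives s_k = -2*factorial(k + 3)/3**k.
Δs = -2*(k + 1)*factorial(k + 3)/(3*3**k), as required.

s_k = -2*factorial(k + 3)/3**k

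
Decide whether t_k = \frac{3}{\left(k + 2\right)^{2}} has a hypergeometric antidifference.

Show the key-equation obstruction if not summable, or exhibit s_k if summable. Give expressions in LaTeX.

Compute t_(k+1)/t_k: get (k + 2)**2/(k + 3)**2.
So A=k**2 + 4*k + 4 and B=k**2 + 6*k + 9, with C=1.
Set up (k**2 + 4*k + 4)·f(k+1) − (k**2 + 4*k + 4)·f(k) − (1) = 0.
Degrees (2,2,0) ⇒ d ≤ 0.
Write f(k) = c0. Then LHS − RHS = -1, requiring -1 = 0: contradictory. No certificate.

No — key equation has no polynomial f.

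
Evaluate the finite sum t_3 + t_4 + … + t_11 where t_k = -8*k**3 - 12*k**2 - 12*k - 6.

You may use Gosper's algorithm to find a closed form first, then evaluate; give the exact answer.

Σ = -41598

Compute t_(k+1)/t_k: get (4*k**3 + 18*k**2 + 30*k + 19)/(4*k**3 + 6*k**2 + 6*k + 3).
So A=1 and B=1, with C=k**3 + 3*k**2/2 + 3*k/2 + 3/4.
Need (1)·f(k+1) − (1)·f(k) = k**3 + 3*k**2/2 + 3*k/2 + 3/4.
deg f ≤ 4 (via 0,0,3).
Coefficient equations give f(k) = k*(k**3 + k + 1)/4.
Then R = B(k−1)f/C = k*(k**3 + k + 1)/(4*k**3 + 6*k**2 + 6*k + 3), so s_k = R(k)·t_k = 2*k*(-k**3 - k - 1).
Verify: -8*k**3 - 12*k**2 - 12*k - 6 matches t_k.
Σ_(k=3)^(11) t_k = s_(12) − s_(3) = -41784 − (-186) = -41598.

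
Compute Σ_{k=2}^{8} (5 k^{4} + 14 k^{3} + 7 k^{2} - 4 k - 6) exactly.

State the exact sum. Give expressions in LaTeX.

Σ = 63224

The ratio is (5*k**4 + 34*k**3 + 79*k**2 + 72*k + 16)/(5*k**4 + 14*k**3 + 7*k**2 - 4*k - 6).
So A=1 and B=1, with C=k**4 + 14*k**3/5 + 7*k**2/5 - 4*k/5 - 6/5.
Set up (1)·f(k+1) − (1)·f(k) − (k**4 + 14*k**3/5 + 7*k**2/5 - 4*k/5 - 6/5) = 0.
From deg A=0, deg B=0, deg C=4: d=5.
Match coefficients ⇒ f(k) = k*(k**4 + k**3 - 3*k**2 - 2*k - 3)/5.
R(k) = B(k−1)·f(k)/C(k) = k*(k**4 + k**3 - 3*k**2 - 2*k - 3)/(5*k**4 + 14*k**3 + 7*k**2 - 4*k - 6); s_k = R·t_k = k*(k**4 + k**3 - 3*k**2 - 2*k - 3).
Verify: 5*k**4 + 14*k**3 + 7*k**2 - 4*k - 6 matches t_k.
Telescoping: Σ = s_(9) − s_(2) = 63234 − (10) = 63224.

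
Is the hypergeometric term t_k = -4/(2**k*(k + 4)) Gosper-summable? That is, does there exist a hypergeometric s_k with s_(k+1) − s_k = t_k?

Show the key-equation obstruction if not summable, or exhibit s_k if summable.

No — negative degree bound, so no certificate f.

r(k) = (k + 4)/(2*(k + 5)) after simplifying.
So A=k/2 + 2 and B=k + 5, with C=1.
Solve (k/2 + 2)·f(k+1) − (k + 4)·f(k) = 1.
Degrees (1,1,0) ⇒ d ≤ -1.
Negative degree bound (-1): no f exists, t_k not Gosper-summable.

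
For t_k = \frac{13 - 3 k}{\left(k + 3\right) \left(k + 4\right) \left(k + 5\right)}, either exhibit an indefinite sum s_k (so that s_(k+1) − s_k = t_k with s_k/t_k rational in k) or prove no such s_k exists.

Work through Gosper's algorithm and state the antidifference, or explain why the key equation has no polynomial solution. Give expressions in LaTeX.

s_k = \frac{k \left(k + 25\right)}{6 \left(k + 3\right) \left(k + 4\right)}

t_(k+1)/t_k = (k + 3)*(3*k - 10)/((k + 6)*(3*k - 13)).
Factor: A=k + 3; B=k + 6; C=k - 13/3.
Key eq: (k + 3)·f(k+1) = (k + 5)·f(k) + (k - 13/3).
deg f ≤ 2 (via 1,1,1).
Solving with deg f ≤ 2: f(k) = -k*(k + 25)/18.
Get s_k = R·t_k = k*(k + 25)/(6*(k + 3)*(k + 4)) with R(k) = B(k−1)f(k)/C(k) = -k*(k + 5)*(k + 25)/(6*(3*k - 13)).
Δs = (13 - 3*k)/(k**3 + 12*k**2 + 47*k + 60), as required.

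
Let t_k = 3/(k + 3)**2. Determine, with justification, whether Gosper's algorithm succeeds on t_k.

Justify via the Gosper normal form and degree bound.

t_(k+1)/t_k = (k + 3)**2/(k + 4)**2.
A = k**2 + 6*k + 9, B = k**2 + 8*k + 16, C = 1.
Set up (k**2 + 6*k + 9)·f(k+1) − (k**2 + 6*k + 9)·f(k) − (1) = 0.
Degrees (2,2,0) ⇒ d ≤ 0.
f = c0 ⇒ A·f(k+1) − B(k−1)·f(k) − C = -1. The system {-1 = 0} is inconsistent; no antidifference.

No. Not Gosper-summable.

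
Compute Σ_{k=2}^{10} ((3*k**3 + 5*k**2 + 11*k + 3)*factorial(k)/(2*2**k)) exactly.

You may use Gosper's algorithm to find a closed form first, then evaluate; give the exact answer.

Σ = 60342903/8

Compute t_(k+1)/t_k: get (3*k**4 + 17*k**3 + 44*k**2 + 52*k + 22)/(2*(3*k**3 + 5*k**2 + 11*k + 3)).
So A=k/2 + 1/2 and B=1, with C=k**3 + 5*k**2/3 + 11*k/3 + 1.
Solve (k/2 + 1/2)·f(k+1) − (1)·f(k) = k**3 + 5*k**2/3 + 11*k/3 + 1.
d = 2 from the (1,0,3) case.
Match coefficients ⇒ f(k) = 2*(3*k**2 + 2*k + 2)/3.
R(k) = B(k−1)·f(k)/C(k) = 2*(3*k**2 + 2*k + 2)/(3*k**3 + 5*k**2 + 11*k + 3); s_k = R·t_k = (3*k**2 + 2*k + 2)*factorial(k)/2**k.
Δs = (3*k**3 + 5*k**2 + 11*k + 3)*factorial(k)/(2*2**k), as required.
Sum = s_(11) − s_(2); s_(11) = 60342975/8, s_(2) = 9 ⇒ 60342903/8.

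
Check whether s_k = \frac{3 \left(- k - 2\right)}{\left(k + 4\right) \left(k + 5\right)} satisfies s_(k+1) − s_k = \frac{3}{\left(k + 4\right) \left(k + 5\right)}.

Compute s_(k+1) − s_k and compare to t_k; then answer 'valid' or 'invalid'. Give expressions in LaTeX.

Invalid: residual - \frac{18}{k^{3} + 15 k^{2} + 74 k + 120} ≠ 0.

s_(k+1) = 3*(-k - 3)/((k + 5)*(k + 6))
s_(k+1) − s_k = 3*k/(k**3 + 15*k**2 + 74*k + 120)
(s_(k+1) − s_k) − t_k = -18/(k**3 + 15*k**2 + 74*k + 120)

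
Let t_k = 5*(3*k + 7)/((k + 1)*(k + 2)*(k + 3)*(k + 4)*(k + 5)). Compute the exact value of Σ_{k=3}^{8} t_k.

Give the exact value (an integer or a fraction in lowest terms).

Σ = 29/1092

Compute t_(k+1)/t_k: get (k + 1)*(3*k + 10)/((k + 6)*(3*k + 7)).
Gosper form: A/B · C(k+1)/C(k) with A=k + 1, B=k + 6, C=k + 7/3.
Need (k + 1)·f(k+1) − (k + 5)·f(k) = k + 7/3.
d = 4 from the (1,1,1) case.
Match coefficients ⇒ f(k) = k*(k + 2)*(k**2 + 8*k + 19)/36.
R(k) = B(k−1)·f(k)/C(k) = k*(k + 2)*(k + 5)*(k**2 + 8*k + 19)/(12*(3*k + 7)); s_k = R·t_k = 5*k*(k**2 + 8*k + 19)/(12*(k**3 + 8*k**2 + 19*k + 12)).
s_(k+1) − s_k = 5*(3*k + 7)/(k**5 + 15*k**4 + 85*k**3 + 225*k**2 + 274*k + 120) = t_k.
Telescoping: Σ = s_(9) − s_(3) = 43/104 − (65/168) = 29/1092.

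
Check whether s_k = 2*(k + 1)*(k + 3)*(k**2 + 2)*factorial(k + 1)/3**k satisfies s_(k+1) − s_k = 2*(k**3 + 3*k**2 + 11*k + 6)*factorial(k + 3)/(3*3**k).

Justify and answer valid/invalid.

Invalid: residual -2*(k**4 + 5*k**3 + 14*k**2 + 28*k + 6)*factorial(k + 1)/(3*3**k) ≠ 0.

s_(k+1) = 2*(k + 2)*(k + 4)*(k**2 + 2*k + 3)*factorial(k + 2)/(3*3**k)
s_(k+1) − s_k = 2*(k**5 + 7*k**4 + 27*k**3 + 65*k**2 + 68*k + 30)*factorial(k + 1)/(3*3**k)
(s_(k+1) − s_k) − t_k = -2*(k**4 + 5*k**3 + 14*k**2 + 28*k + 6)*factorial(k + 1)/(3*3**k)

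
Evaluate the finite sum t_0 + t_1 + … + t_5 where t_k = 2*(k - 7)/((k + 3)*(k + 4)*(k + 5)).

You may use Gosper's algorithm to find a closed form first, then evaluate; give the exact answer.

Σ = -19/45

Step 1: r(k) = (k - 6)*(k + 3)/((k - 7)*(k + 6)).
A = k + 3, B = k + 6, C = k - 7.
Key eq: (k + 3)·f(k+1) = (k + 5)·f(k) + (k - 7).
d = 2 from the (1,1,1) case.
Solve for f: f(k) = -k*(k + 13)/6 (degree 2 ≤ 2).
Get s_k = R·t_k = k*(-k - 13)/(3*(k + 3)*(k + 4)) with R(k) = B(k−1)f(k)/C(k) = -k*(k + 5)*(k + 13)/(6*(k - 7)).
Δs = 2*(k - 7)/(k**3 + 12*k**2 + 47*k + 60), as required.
Telescoping: Σ = s_(6) − s_(0) = -19/45 − (0) = -19/45.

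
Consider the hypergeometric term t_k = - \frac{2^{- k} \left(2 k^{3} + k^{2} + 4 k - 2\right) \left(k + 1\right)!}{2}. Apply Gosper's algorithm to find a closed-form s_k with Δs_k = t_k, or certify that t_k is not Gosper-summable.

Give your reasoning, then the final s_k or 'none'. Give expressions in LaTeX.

r(k) = (k + 2)*(4*k + 2*(k + 1)**3 + (k + 1)**2 + 2)/(2*(2*k**3 + k**2 + 4*k - 2)) after simplifying.
Factor: A=k/2 + 1; B=1; C=k**3 + k**2/2 + 2*k - 1.
Need (k/2 + 1)·f(k+1) − (1)·f(k) = k**3 + k**2/2 + 2*k - 1.
From deg A=1, deg B=0, deg C=3: d=2.
Coefficient equations give f(k) = 2*k**2 - 3*k - 3.
Get s_k = R·t_k = (-2*k**2 + 3*k + 3)*factorial(k + 1)/2**k with R(k) = B(k−1)f(k)/C(k) = 2*(2*k**2 - 3*k - 3)/(2*k**3 + k**2 + 4*k - 2).
Verify: -(2*k**3 + k**2 + 4*k - 2)*factorial(k + 1)/(2*2**k) matches t_k.

s_k = 2^{- k} \left(- 2 k^{2} + 3 k + 3\right) \left(k + 1\right)!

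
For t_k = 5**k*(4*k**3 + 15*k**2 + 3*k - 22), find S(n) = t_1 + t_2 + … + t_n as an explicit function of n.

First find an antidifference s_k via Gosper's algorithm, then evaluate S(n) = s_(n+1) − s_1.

r(k) = 5*k*(4*k**2 + 27*k + 45)/(4*k**3 + 15*k**2 + 3*k - 22) after simplifying.
Factor: A=5; B=1; C=k**3 + 15*k**2/4 + 3*k/4 - 11/2.
f must satisfy (5)·f(k+1) − (1)·f(k) = k**3 + 15*k**2/4 + 3*k/4 - 11/2.
d = 3 from the (0,0,3) case.
Match coefficients ⇒ f(k) = (k**3 - 3*k - 3)/4.
So s_k = (B(k−1)f/C)·t_k = ((k**3 - 3*k - 3)/((k - 1)*(k + 2)*(4*k + 11)))·t_k = 5**k*(k**3 - 3*k - 3).
Verify: 5**k*(-k**3 - 12*k + 5*(k + 1)**3 - 27) matches t_k.
Σ_(k=1)^n t_k = s_(n+1) − s_(1) = (5**(n + 1)*(n**3 + 3*n**2 - 5)) − (-25), i.e. 5*5**n*n**3 + 15*5**n*n**2 - 25*5**n + 25.

S(n) = 5*5**n*n**3 + 15*5**n*n**2 - 25*5**n + 25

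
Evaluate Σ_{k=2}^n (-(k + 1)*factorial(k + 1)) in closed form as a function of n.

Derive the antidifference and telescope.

S(n) = 6 - factorial(n + 2)

Step 1: r(k) = (k + 2)**2/(k + 1).
Gosper form: A/B · C(k+1)/C(k) with A=k + 2, B=1, C=k + 1.
f must satisfy (k + 2)·f(k+1) − (1)·f(k) = k + 1.
Bound: deg f ≤ 0.
Solving with deg f ≤ 0: f(k) = 1.
R(k) = B(k−1)·f(k)/C(k) = 1/(k + 1); s_k = R·t_k = -factorial(k + 1).
Δs = -(k + 1)*factorial(k + 1), as required.
Evaluate: s_(n+1) = -factorial(n + 2); subtract s_(2) = -6 ⇒ S(n) = 6 - factorial(n + 2).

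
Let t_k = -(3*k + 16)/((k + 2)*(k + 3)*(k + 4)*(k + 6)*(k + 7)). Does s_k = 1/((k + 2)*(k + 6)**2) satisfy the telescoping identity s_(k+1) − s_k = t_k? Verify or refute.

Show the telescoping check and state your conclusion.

s_(k+1) = 1/((k + 3)*(k + 7)**2)
s_(k+1) − s_k = 1/((k + 3)*(k + 7)**2) - 1/((k + 2)*(k + 6)**2)
(s_(k+1) − s_k) − t_k = 3*(4*k**2 + 45*k + 124)/(k**7 + 35*k**6 + 513*k**5 + 4069*k**4 + 18794*k**3 + 50340*k**2 + 72072*k + 42336)

Invalid: residual 3*(4*k**2 + 45*k + 124)/(k**7 + 35*k**6 + 513*k**5 + 4069*k**4 + 18794*k**3 + 50340*k**2 + 72072*k + 42336) ≠ 0.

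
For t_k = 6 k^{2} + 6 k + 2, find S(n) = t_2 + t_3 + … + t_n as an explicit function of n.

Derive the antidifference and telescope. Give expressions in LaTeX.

S(n) = 2 n^{3} + 6 n^{2} + 6 n - 14

t_(k+1)/t_k = (3*k**2 + 9*k + 7)/(3*k**2 + 3*k + 1).
So A=1 and B=1, with C=k**2 + k + 1/3.
Solve (1)·f(k+1) − (1)·f(k) = k**2 + k + 1/3.
Bound: deg f ≤ 3.
A polynomial solution: f(k) = k**3/3.
Get s_k = R·t_k = 2*k**3 with R(k) = B(k−1)f(k)/C(k) = k**3/(3*k**2 + 3*k + 1).
Check: Δs_k = -2*k**3 + 2*(k + 1)**3. ✓
Evaluate: s_(n+1) = 2*n**3 + 6*n**2 + 6*n + 2; subtract s_(2) = 16 ⇒ S(n) = 2*n**3 + 6*n**2 + 6*n - 14.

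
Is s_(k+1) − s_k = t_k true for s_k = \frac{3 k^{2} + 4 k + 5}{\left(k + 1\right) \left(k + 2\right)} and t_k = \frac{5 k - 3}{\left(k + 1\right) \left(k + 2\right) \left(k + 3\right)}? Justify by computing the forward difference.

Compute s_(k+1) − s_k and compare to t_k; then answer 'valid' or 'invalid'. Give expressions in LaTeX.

valid (s_(k+1) − s_k reduces to t_k)

s_(k+1) = (4*k + 3*(k + 1)**2 + 9)/((k + 2)*(k + 3))
s_(k+1) − s_k = (5*k - 3)/(k**3 + 6*k**2 + 11*k + 6)
(s_(k+1) − s_k) − t_k = 0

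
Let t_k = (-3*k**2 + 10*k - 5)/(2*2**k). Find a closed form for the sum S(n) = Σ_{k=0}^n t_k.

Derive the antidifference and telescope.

S(n) = 2**(-n - 1)*(-2**(n + 3) + 3*n**2 + 2*n + 3)

Step 1: r(k) = (3*k**2 - 4*k - 2)/(2*(3*k**2 - 10*k + 5)).
A = 1/2, B = 1, C = k**2 - 10*k/3 + 5/3.
f must satisfy (1/2)·f(k+1) − (1)·f(k) = k**2 - 10*k/3 + 5/3.
Degrees (0,0,2) ⇒ d ≤ 2.
Solving with deg f ≤ 2: f(k) = -2*(3*k**2 - 4*k + 4)/3.
Get s_k = R·t_k = (3*k**2 - 4*k + 4)/2**k with R(k) = B(k−1)f(k)/C(k) = -2*(3*k**2 - 4*k + 4)/(3*k**2 - 10*k + 5).
Δs = (-3*k**2 + 10*k - 5)/(2*2**k), as required.
Telescope: S(n) = s_(n+1) − s_(0) = 2**(-n - 1)*(3*n**2 + 2*n + 3) − (4) = 2**(-n - 1)*(-2**(n + 3) + 3*n**2 + 2*n + 3).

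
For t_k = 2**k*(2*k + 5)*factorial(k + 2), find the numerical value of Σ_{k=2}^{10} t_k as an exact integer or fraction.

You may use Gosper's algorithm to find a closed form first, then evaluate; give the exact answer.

The ratio is 2*(k + 3)*(2*k + 7)/(2*k + 5).
Factor: A=2*k + 6; B=1; C=k + 5/2.
Key eq: (2*k + 6)·f(k+1) = (1)·f(k) + (k + 5/2).
Bound: deg f ≤ 0.
Match coefficients ⇒ f(k) = 1/2.
R(k) = B(k−1)·f(k)/C(k) = 1/(2*k + 5); s_k = R·t_k = 2**k*factorial(k + 2).
Check: Δs_k = 2**k*(2*k + 5)*factorial(k + 2). ✓
Σ_(k=2)^(10) t_k = s_(11) − s_(2) = 12752938598400 − (96) = 12752938598304.

Σ = 12752938598304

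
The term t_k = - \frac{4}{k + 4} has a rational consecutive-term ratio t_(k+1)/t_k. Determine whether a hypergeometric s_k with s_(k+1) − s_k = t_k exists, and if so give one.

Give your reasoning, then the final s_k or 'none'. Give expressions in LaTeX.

Ratio r(k) = (k + 4)/(k + 5).
Take A(k)=k + 4, B(k)=k + 5, C(k)=1.
Need (k + 4)·f(k+1) − (k + 4)·f(k) = 1.
deg f ≤ 0 (via 1,1,0).
Put f(k) = c0: A·f(k+1) − B(k−1)·f(k) − C = -1; need -1 = 0 — inconsistent ⇒ no f, not summable.

no hypergeometric antidifference exists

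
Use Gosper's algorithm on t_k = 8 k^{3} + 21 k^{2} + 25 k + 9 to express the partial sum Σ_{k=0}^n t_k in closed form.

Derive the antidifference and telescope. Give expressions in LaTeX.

Ratio r(k) = (8*k**3 + 45*k**2 + 91*k + 63)/(8*k**3 + 21*k**2 + 25*k + 9).
So A=1 and B=1, with C=k**3 + 21*k**2/8 + 25*k/8 + 9/8.
Key eq: (1)·f(k+1) = (1)·f(k) + (k**3 + 21*k**2/8 + 25*k/8 + 9/8).
Degrees (0,0,3) ⇒ d ≤ 4.
Solving with deg f ≤ 4: f(k) = k**2*(2*k**2 + 3*k + 4)/8.
Certificate R = B(k−1)f/C = k**2*(2*k**2 + 3*k + 4)/(8*k**3 + 21*k**2 + 25*k + 9) gives s_k = k**2*(2*k**2 + 3*k + 4).
s_(k+1) − s_k = 8*k**3 + 21*k**2 + 25*k + 9 = t_k.
Σ_(k=0)^n t_k = s_(n+1) − s_(0) = (2*n**4 + 11*n**3 + 25*n**2 + 25*n + 9) − (0), i.e. 2*n**4 + 11*n**3 + 25*n**2 + 25*n + 9.

S(n) = 2 n^{4} + 11 n^{3} + 25 n^{2} + 25 n + 9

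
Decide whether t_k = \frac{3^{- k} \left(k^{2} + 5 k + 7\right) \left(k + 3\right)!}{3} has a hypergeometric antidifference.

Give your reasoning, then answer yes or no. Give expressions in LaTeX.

Yes. s_k = 3^{- k} \left(k + 3\right) \left(k + 3\right)!.

Step 1: r(k) = (k + 4)*(5*k + (k + 1)**2 + 12)/(3*(k**2 + 5*k + 7)).
Normal form (A,B,C) = (k/3 + 4/3, 1, k**2 + 5*k + 7).
Set up (k/3 + 4/3)·f(k+1) − (1)·f(k) − (k**2 + 5*k + 7) = 0.
d = 1 from the (1,0,2) case.
Solve for f: f(k) = 3*(k + 3) (degree 1 ≤ 1).
Certificate R = B(k−1)f/C = 3*(k + 3)/(k**2 + 5*k + 7) gives s_k = (k + 3)*factorial(k + 3)/3**k.
Verify: (k**2 + 5*k + 7)*factorial(k + 3)/(3*3**k) matches t_k.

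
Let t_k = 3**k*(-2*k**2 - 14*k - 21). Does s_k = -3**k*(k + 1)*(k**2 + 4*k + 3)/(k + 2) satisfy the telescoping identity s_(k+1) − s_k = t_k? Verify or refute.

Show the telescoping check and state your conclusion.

s_(k+1) = -3**(k + 1)*(k + 2)*(4*k + (k + 1)**2 + 7)/(k + 3)
s_(k+1) − s_k = 3**k*(-2*k**4 - 22*k**3 - 86*k**2 - 144*k - 87)/(k**2 + 5*k + 6)
(s_(k+1) − s_k) − t_k = 3**k*(2*k**3 + 17*k**2 + 45*k + 39)/(k**2 + 5*k + 6)

Invalid: residual 3**k*(2*k**3 + 17*k**2 + 45*k + 39)/(k**2 + 5*k + 6) ≠ 0.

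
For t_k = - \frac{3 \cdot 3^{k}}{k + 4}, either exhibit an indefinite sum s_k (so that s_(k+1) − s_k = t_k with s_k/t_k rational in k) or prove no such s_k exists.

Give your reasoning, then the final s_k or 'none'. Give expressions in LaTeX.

none — t_k is not Gosper-summable

The ratio is 3*(k + 4)/(k + 5).
So A=3*k + 12 and B=k + 5, with C=1.
Key eq: (3*k + 12)·f(k+1) = (k + 4)·f(k) + (1).
d = -1 from the (1,1,0) case.
Bound -1 < 0, so the key equation has no polynomial solution.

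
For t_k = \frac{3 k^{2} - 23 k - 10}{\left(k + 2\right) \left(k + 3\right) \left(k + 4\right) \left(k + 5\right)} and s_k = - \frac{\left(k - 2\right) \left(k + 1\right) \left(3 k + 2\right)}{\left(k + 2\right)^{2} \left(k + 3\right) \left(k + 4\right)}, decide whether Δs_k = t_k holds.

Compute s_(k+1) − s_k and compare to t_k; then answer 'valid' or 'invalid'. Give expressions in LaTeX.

Invalid: residual \frac{2 \left(- 3 k^{3} + 3 k^{2} + 40 k + 20\right)}{k^{6} + 19 k^{5} + 147 k^{4} + 593 k^{3} + 1316 k^{2} + 1524 k + 720} ≠ 0.

s_(k+1) = -(k - 1)*(k + 2)*(3*k + 5)/((k + 3)**2*(k + 4)*(k + 5))
s_(k+1) − s_k = ((k - 2)*(k + 1)*(k + 3)*(k + 5)*(3*k + 2) - (k - 1)*(k + 2)**3*(3*k + 5))/((k + 2)**2*(k + 3)**2*(k + 4)*(k + 5))
(s_(k+1) − s_k) − t_k = 2*(-3*k**3 + 3*k**2 + 40*k + 20)/(k**6 + 19*k**5 + 147*k**4 + 593*k**3 + 1316*k**2 + 1524*k + 720)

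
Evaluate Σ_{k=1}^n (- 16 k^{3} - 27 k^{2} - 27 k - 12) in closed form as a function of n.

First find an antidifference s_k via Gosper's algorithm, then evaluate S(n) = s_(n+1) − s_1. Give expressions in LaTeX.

The ratio is (16*k**3 + 75*k**2 + 129*k + 82)/(16*k**3 + 27*k**2 + 27*k + 12).
Take A(k)=1, B(k)=1, C(k)=k**3 + 27*k**2/16 + 27*k/16 + 3/4.
Set up (1)·f(k+1) − (1)·f(k) − (k**3 + 27*k**2/16 + 27*k/16 + 3/4) = 0.
From deg A=0, deg B=0, deg C=3: d=4.
Match coefficients ⇒ f(k) = k*(4*k**3 + k**2 + 4*k + 3)/16.
Then R = B(k−1)f/C = k*(4*k**3 + k**2 + 4*k + 3)/(16*k**3 + 27*k**2 + 27*k + 12), so s_k = R(k)·t_k = k*(-4*k**3 - k**2 - 4*k - 3).
Verify: -16*k**3 - 27*k**2 - 27*k - 12 matches t_k.
s_(n+1) = -4*n**4 - 17*n**3 - 31*n**2 - 30*n - 12 and s_(1) = -12, so S(n) = n*(-4*n**3 - 17*n**2 - 31*n - 30).

S(n) = n \left(- 4 n^{3} - 17 n^{2} - 31 n - 30\right)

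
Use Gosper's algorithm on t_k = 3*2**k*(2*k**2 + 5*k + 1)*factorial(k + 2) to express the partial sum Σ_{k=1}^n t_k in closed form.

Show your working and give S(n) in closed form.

S(n) = 6*2**n*n*factorial(n + 3)

The ratio is 2*(2*k**3 + 15*k**2 + 35*k + 24)/(2*k**2 + 5*k + 1).
Factor: A=2*k + 6; B=1; C=k**2 + 5*k/2 + 1/2.
f must satisfy (2*k + 6)·f(k+1) − (1)·f(k) = k**2 + 5*k/2 + 1/2.
From deg A=1, deg B=0, deg C=2: d=1.
Solving with deg f ≤ 1: f(k) = (k - 1)/2.
Then R = B(k−1)f/C = (k - 1)/(2*k**2 + 5*k + 1), so s_k = R(k)·t_k = 3*2**k*(k - 1)*factorial(k + 2).
Δs = 3*2**k*(2*k**2 + 5*k + 1)*factorial(k + 2), as required.
s_(n+1) = 6*2**n*n*factorial(n + 3) and s_(1) = 0, so S(n) = 6*2**n*n*factorial(n + 3).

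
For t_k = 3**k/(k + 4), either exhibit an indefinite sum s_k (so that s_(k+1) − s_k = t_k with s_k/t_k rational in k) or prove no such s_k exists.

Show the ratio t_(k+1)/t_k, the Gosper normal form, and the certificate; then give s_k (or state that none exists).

Ratio r(k) = 3*(k + 4)/(k + 5).
Gosper form: A/B · C(k+1)/C(k) with A=3*k + 12, B=k + 5, C=1.
Solve (3*k + 12)·f(k+1) − (k + 4)·f(k) = 1.
From deg A=1, deg B=1, deg C=0: d=-1.
d = -1 < 0 ⇒ no nonzero polynomial f; not summable.

no hypergeometric antidifference exists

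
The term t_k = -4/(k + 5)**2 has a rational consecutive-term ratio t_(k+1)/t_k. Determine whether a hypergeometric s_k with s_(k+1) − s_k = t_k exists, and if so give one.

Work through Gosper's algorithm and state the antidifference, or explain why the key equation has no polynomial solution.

t_(k+1)/t_k = (k + 5)**2/(k + 6)**2.
Gosper form: A/B · C(k+1)/C(k) with A=k**2 + 10*k + 25, B=k**2 + 12*k + 36, C=1.
Solve (k**2 + 10*k + 25)·f(k+1) − (k**2 + 10*k + 25)·f(k) = 1.
Bound: deg f ≤ 0.
f = c0 ⇒ A·f(k+1) − B(k−1)·f(k) − C = -1. The system {-1 = 0} is inconsistent; no antidifference.

no hypergeometric antidifference exists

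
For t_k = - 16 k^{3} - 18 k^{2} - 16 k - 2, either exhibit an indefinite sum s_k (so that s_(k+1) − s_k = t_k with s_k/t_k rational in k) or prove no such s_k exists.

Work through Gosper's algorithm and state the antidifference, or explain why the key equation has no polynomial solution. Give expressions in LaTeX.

Step 1: r(k) = (8*k**3 + 33*k**2 + 50*k + 26)/(8*k**3 + 9*k**2 + 8*k + 1).
Take A(k)=1, B(k)=1, C(k)=k**3 + 9*k**2/8 + k + 1/8.
Set up (1)·f(k+1) − (1)·f(k) − (k**3 + 9*k**2/8 + k + 1/8) = 0.
d = 4 from the (0,0,3) case.
A polynomial solution: f(k) = k*(4*k**3 - 2*k**2 + 3*k - 3)/16.
Then R = B(k−1)f/C = k*(4*k**3 - 2*k**2 + 3*k - 3)/(2*(8*k**3 + 9*k**2 + 8*k + 1)), so s_k = R(k)·t_k = k*(-4*k**3 + 2*k**2 - 3*k + 3).
s_(k+1) − s_k = -16*k**3 - 18*k**2 - 16*k - 2 = t_k.

s_k = k \left(- 4 k^{3} + 2 k^{2} - 3 k + 3\right)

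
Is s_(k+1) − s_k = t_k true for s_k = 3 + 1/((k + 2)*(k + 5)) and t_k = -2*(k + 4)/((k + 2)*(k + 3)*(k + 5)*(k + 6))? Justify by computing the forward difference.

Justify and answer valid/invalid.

Valid: the claim telescopes to t_k.

s_(k+1) = 3 + 1/((k + 3)*(k + 6))
s_(k+1) − s_k = 2*(-k - 4)/(k**4 + 16*k**3 + 91*k**2 + 216*k + 180)
(s_(k+1) − s_k) − t_k = 0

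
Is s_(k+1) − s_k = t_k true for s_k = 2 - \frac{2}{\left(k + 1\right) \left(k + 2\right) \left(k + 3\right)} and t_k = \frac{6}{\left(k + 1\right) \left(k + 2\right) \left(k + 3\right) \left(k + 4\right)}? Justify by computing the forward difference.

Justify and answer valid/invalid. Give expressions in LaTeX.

Valid — Δs_k = t_k.

s_(k+1) = 2 - 2/((k + 2)*(k + 3)*(k + 4))
s_(k+1) − s_k = 6/((k + 1)*(k + 2)*(k + 3)*(k + 4))
(s_(k+1) − s_k) − t_k = 0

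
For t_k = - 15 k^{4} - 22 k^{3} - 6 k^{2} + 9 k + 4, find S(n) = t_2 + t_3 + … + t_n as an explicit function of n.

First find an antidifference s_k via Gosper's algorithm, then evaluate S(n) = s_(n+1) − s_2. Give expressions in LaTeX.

r(k) = (15*k**4 + 82*k**3 + 162*k**2 + 129*k + 30)/(15*k**4 + 22*k**3 + 6*k**2 - 9*k - 4) after simplifying.
Gosper form: A/B · C(k+1)/C(k) with A=1, B=1, C=k**4 + 22*k**3/15 + 2*k**2/5 - 3*k/5 - 4/15.
Need (1)·f(k+1) − (1)·f(k) = k**4 + 22*k**3/15 + 2*k**2/5 - 3*k/5 - 4/15.
Bound: deg f ≤ 5.
A polynomial solution: f(k) = k*(3*k**4 - 2*k**3 - 4*k**2 - 2*k + 1)/15.
So s_k = (B(k−1)f/C)·t_k = (k*(3*k**4 - 2*k**3 - 4*k**2 - 2*k + 1)/(15*k**4 + 22*k**3 + 6*k**2 - 9*k - 4))·t_k = k*(-3*k**4 + 2*k**3 + 4*k**2 + 2*k - 1).
Δs = -15*k**4 - 22*k**3 - 6*k**2 + 9*k + 4, as required.
Σ_(k=2)^n t_k = s_(n+1) − s_(2) = (-3*n**5 - 13*n**4 - 18*n**3 - 4*n**2 + 8*n + 4) − (-26), i.e. -3*n**5 - 13*n**4 - 18*n**3 - 4*n**2 + 8*n + 30.

S(n) = - 3 n^{5} - 13 n^{4} - 18 n^{3} - 4 n^{2} + 8 n + 30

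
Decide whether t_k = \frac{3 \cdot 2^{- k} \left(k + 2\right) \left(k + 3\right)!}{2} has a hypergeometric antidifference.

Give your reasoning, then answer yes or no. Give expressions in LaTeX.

Yes. s_k = 3 \cdot 2^{- k} \left(k + 3\right)!.

t_(k+1)/t_k = (k + 3)*(k + 4)/(2*(k + 2)).
Factor: A=k/2 + 2; B=1; C=k + 2.
Key eq: (k/2 + 2)·f(k+1) = (1)·f(k) + (k + 2).
Degrees (1,0,1) ⇒ d ≤ 0.
Solving with deg f ≤ 0: f(k) = 2.
Then R = B(k−1)f/C = 2/(k + 2), so s_k = R(k)·t_k = 3*factorial(k + 3)/2**k.
Check: Δs_k = 3*(k + 2)*factorial(k + 3)/(2*2**k). ✓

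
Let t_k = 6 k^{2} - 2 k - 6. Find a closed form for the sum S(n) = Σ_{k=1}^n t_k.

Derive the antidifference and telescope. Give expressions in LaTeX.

Compute t_(k+1)/t_k: get (k - 3*(k + 1)**2 + 4)/(-3*k**2 + k + 3).
Take A(k)=1, B(k)=1, C(k)=k**2 - k/3 - 1.
Solve (1)·f(k+1) − (1)·f(k) = k**2 - k/3 - 1.
d = 3 from the (0,0,2) case.
Coefficient equations give f(k) = k*(k**2 - 2*k - 2)/3.
R(k) = B(k−1)·f(k)/C(k) = k*(k**2 - 2*k - 2)/(3*k**2 - k - 3); s_k = R·t_k = 2*k*(k**2 - 2*k - 2).
Δs = 6*k**2 - 2*k - 6, as required.
Telescope: S(n) = s_(n+1) − s_(1) = 2*n**3 + 2*n**2 - 6*n - 6 − (-6) = 2*n*(n**2 + n - 3).

S(n) = 2 n \left(n^{2} + n - 3\right)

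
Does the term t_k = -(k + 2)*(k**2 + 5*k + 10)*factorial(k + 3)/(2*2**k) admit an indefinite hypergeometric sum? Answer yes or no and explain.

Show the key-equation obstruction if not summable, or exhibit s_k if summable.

Yes. s_k = -(k + 1)*(k + 2)*factorial(k + 3)/2**k.

r(k) = (k + 3)*(k + 4)*(5*k + (k + 1)**2 + 15)/(2*(k + 2)*(k**2 + 5*k + 10)) after simplifying.
Factor: A=k/2 + 2; B=1; C=k**3 + 7*k**2 + 20*k + 20.
Set up (k/2 + 2)·f(k+1) − (1)·f(k) − (k**3 + 7*k**2 + 20*k + 20) = 0.
From deg A=1, deg B=0, deg C=3: d=2.
Solve for f: f(k) = 2*(k + 1)*(k + 2) (degree 2 ≤ 2).
Then R = B(k−1)f/C = 2*(k + 1)/(k**2 + 5*k + 10), so s_k = R(k)·t_k = -(k + 1)*(k + 2)*factorial(k + 3)/2**k.
Verify: -(k + 2)*(k**2 + 5*k + 10)*factorial(k + 3)/(2*2**k) matches t_k.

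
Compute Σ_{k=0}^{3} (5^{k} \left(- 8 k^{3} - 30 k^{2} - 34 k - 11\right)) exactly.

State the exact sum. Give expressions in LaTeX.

Σ = -81876

The ratio is 5*(8*k**3 + 54*k**2 + 118*k + 83)/(8*k**3 + 30*k**2 + 34*k + 11).
Normal form (A,B,C) = (5, 1, k**3 + 15*k**2/4 + 17*k/4 + 11/8).
Solve (5)·f(k+1) − (1)·f(k) = k**3 + 15*k**2/4 + 17*k/4 + 11/8.
Degrees (0,0,3) ⇒ d ≤ 3.
Coefficient equations give f(k) = (2*k**3 + k - 1)/8.
R(k) = B(k−1)·f(k)/C(k) = (2*k**3 + k - 1)/(8*k**3 + 30*k**2 + 34*k + 11); s_k = R·t_k = 5**k*(-2*k**3 - k + 1).
Check: Δs_k = 5**k*(2*k**3 - 4*k - 10*(k + 1)**3 - 1). ✓
Σ_(k=0)^(3) t_k = s_(4) − s_(0) = -81875 − (1) = -81876.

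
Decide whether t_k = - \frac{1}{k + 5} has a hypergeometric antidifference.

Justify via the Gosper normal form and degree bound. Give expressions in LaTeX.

No — the linear system for f has no solution.

Compute t_(k+1)/t_k: get (k + 5)/(k + 6).
A = k + 5, B = k + 6, C = 1.
Solve (k + 5)·f(k+1) − (k + 5)·f(k) = 1.
d = 0 from the (1,1,0) case.
f = c0 ⇒ A·f(k+1) − B(k−1)·f(k) − C = -1. The system {-1 = 0} is inconsistent; no antidifference.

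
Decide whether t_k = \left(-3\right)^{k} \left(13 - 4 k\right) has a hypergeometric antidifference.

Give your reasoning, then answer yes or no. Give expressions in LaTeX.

Yes. s_k = \left(-3\right)^{k} \left(k - 4\right).

Step 1: r(k) = 3*(9 - 4*k)/(4*k - 13).
Gosper form: A/B · C(k+1)/C(k) with A=-3, B=1, C=k - 13/4.
f must satisfy (-3)·f(k+1) − (1)·f(k) = k - 13/4.
d = 1 from the (0,0,1) case.
Solve for f: f(k) = -(k - 4)/4 (degree 1 ≤ 1).
So s_k = (B(k−1)f/C)·t_k = (-(k - 4)/(4*k - 13))·t_k = (-3)**k*(k - 4).
Check: Δs_k = (-3)**k*(13 - 4*k). ✓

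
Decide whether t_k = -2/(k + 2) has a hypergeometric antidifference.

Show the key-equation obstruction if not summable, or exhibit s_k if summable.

No; the coefficient equations for f are inconsistent.

Ratio r(k) = (k + 2)/(k + 3).
So A=k + 2 and B=k + 3, with C=1.
Set up (k + 2)·f(k+1) − (k + 2)·f(k) − (1) = 0.
Bound: deg f ≤ 0.
Put f(k) = c0: A·f(k+1) − B(k−1)·f(k) − C = -1; need -1 = 0 — inconsistent ⇒ no f, not summable.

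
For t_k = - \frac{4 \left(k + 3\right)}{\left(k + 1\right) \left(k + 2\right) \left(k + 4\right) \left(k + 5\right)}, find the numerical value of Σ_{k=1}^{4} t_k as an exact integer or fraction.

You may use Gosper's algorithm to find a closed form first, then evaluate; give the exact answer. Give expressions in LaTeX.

Step 1: r(k) = (k + 1)*(k + 4)**2/((k + 3)**2*(k + 6)).
Gosper form: A/B · C(k+1)/C(k) with A=k + 1, B=k + 6, C=k**2 + 6*k + 9.
Solve (k + 1)·f(k+1) − (k + 5)·f(k) = k**2 + 6*k + 9.
deg f ≤ 4 (via 1,1,2).
Solving with deg f ≤ 4: f(k) = k*(k + 2)*(k + 3)*(k + 5)/8.
Then R = B(k−1)f/C = k*(k + 2)*(k + 5)**2/(8*(k + 3)), so s_k = R(k)·t_k = k*(-k - 5)/(2*(k**2 + 5*k + 4)).
Δs = 4*(-k - 3)/(k**4 + 12*k**3 + 49*k**2 + 78*k + 40), as required.
Evaluate s at k=5 and k=1: -25/54 and -3/10; difference -22/135.

Σ = -22/135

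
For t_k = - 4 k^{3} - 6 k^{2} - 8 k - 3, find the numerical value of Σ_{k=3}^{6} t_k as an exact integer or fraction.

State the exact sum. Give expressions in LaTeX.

Σ = -2400

Ratio r(k) = (4*k**3 + 18*k**2 + 32*k + 21)/(4*k**3 + 6*k**2 + 8*k + 3).
Gosper form: A/B · C(k+1)/C(k) with A=1, B=1, C=k**3 + 3*k**2/2 + 2*k + 3/4.
Key eq: (1)·f(k+1) = (1)·f(k) + (k**3 + 3*k**2/2 + 2*k + 3/4).
Degrees (0,0,3) ⇒ d ≤ 4.
Match coefficients ⇒ f(k) = k**2*(k**2 + 2)/4.
Certificate R = B(k−1)f/C = k**2*(k**2 + 2)/((2*k + 1)*(2*k**2 + 2*k + 3)) gives s_k = k**2*(-k**2 - 2).
Verify: -4*k**3 - 6*k**2 - 8*k - 3 matches t_k.
Evaluate s at k=7 and k=3: -2499 and -99; difference -2400.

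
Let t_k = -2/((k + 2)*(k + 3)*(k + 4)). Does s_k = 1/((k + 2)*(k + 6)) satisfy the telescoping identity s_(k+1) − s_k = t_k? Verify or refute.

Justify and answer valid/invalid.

Invalid: residual 3*(3*k + 16)/(k**5 + 22*k**4 + 185*k**3 + 740*k**2 + 1404*k + 1008) ≠ 0.

s_(k+1) = 1/((k + 3)*(k + 7))
s_(k+1) − s_k = (-2*k - 9)/(k**4 + 18*k**3 + 113*k**2 + 288*k + 252)
(s_(k+1) − s_k) − t_k = 3*(3*k + 16)/(k**5 + 22*k**4 + 185*k**3 + 740*k**2 + 1404*k + 1008)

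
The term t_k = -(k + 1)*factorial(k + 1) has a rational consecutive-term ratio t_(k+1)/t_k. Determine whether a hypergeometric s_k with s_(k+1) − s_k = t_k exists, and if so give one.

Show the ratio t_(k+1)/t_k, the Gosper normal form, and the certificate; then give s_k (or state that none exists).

s_k = -factorial(k + 1)

The ratio is (k + 2)**2/(k + 1).
So A=k + 2 and B=1, with C=k + 1.
Key eq: (k + 2)·f(k+1) = (1)·f(k) + (k + 1).
deg f ≤ 0 (via 1,0,1).
A polynomial solution: f(k) = 1.
Then R = B(k−1)f/C = 1/(k + 1), so s_k = R(k)·t_k = -factorial(k + 1).
Δs = -(k + 1)*factorial(k + 1), as required.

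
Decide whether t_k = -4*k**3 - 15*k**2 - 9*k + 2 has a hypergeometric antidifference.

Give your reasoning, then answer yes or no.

r(k) = (4*k**3 + 27*k**2 + 51*k + 26)/(4*k**3 + 15*k**2 + 9*k - 2) after simplifying.
A = 1, B = 1, C = k**3 + 15*k**2/4 + 9*k/4 - 1/2.
Set up (1)·f(k+1) − (1)·f(k) − (k**3 + 15*k**2/4 + 9*k/4 - 1/2) = 0.
Bound: deg f ≤ 4.
Match coefficients ⇒ f(k) = k*(k + 1)*(k**2 + 2*k - 4)/4.
R(k) = B(k−1)·f(k)/C(k) = k*(k**2 + 2*k - 4)/(4*k**2 + 11*k - 2); s_k = R·t_k = k*(-k**3 - 3*k**2 + 2*k + 4).
Verify: -4*k**3 - 15*k**2 - 9*k + 2 matches t_k.

Yes. s_k = k*(-k**3 - 3*k**2 + 2*k + 4).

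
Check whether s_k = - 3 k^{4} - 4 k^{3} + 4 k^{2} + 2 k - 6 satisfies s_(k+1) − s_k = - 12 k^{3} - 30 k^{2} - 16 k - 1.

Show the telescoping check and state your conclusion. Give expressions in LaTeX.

s_(k+1) = -3*k**4 - 16*k**3 - 26*k**2 - 14*k - 7
s_(k+1) − s_k = -12*k**3 - 30*k**2 - 16*k - 1
(s_(k+1) − s_k) − t_k = 0

valid (s_(k+1) − s_k reduces to t_k)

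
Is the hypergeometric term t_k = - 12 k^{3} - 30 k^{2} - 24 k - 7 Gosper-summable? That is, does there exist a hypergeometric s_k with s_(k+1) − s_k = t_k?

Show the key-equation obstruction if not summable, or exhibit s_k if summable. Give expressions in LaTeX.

Step 1: r(k) = (12*k**3 + 66*k**2 + 120*k + 73)/(12*k**3 + 30*k**2 + 24*k + 7).
A = 1, B = 1, C = k**3 + 5*k**2/2 + 2*k + 7/12.
Key eq: (1)·f(k+1) = (1)·f(k) + (k**3 + 5*k**2/2 + 2*k + 7/12).
deg f ≤ 4 (via 0,0,3).
Solving with deg f ≤ 4: f(k) = k**3*(3*k + 4)/12.
So s_k = (B(k−1)f/C)·t_k = (k**3*(3*k + 4)/(12*k**3 + 30*k**2 + 24*k + 7))·t_k = k**3*(-3*k - 4).
Verify: -12*k**3 - 30*k**2 - 24*k - 7 matches t_k.

Yes. s_k = k^{3} \left(- 3 k - 4\right).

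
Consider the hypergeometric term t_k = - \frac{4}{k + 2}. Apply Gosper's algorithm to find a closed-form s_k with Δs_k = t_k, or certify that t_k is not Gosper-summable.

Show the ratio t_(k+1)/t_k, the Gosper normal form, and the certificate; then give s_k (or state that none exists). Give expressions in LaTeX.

t_(k+1)/t_k = (k + 2)/(k + 3).
Normal form (A,B,C) = (k + 2, k + 3, 1).
Set up (k + 2)·f(k+1) − (k + 2)·f(k) − (1) = 0.
Bound: deg f ≤ 0.
Generic f = c0 gives residual -1; -1 = 0 cannot hold, so t_k is not Gosper-summable.

none (Gosper's algorithm certifies no s_k)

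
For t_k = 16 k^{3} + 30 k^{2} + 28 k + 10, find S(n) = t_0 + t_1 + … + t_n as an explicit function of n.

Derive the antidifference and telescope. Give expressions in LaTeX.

S(n) = 4 n^{4} + 18 n^{3} + 33 n^{2} + 29 n + 10

Ratio r(k) = (8*k**3 + 39*k**2 + 68*k + 42)/(8*k**3 + 15*k**2 + 14*k + 5).
So A=1 and B=1, with C=k**3 + 15*k**2/8 + 7*k/4 + 5/8.
Key eq: (1)·f(k+1) = (1)·f(k) + (k**3 + 15*k**2/8 + 7*k/4 + 5/8).
deg f ≤ 4 (via 0,0,3).
Coefficient equations give f(k) = k*(4*k**3 + 2*k**2 + 3*k + 1)/16.
Certificate R = B(k−1)f/C = k*(4*k**3 + 2*k**2 + 3*k + 1)/(2*(8*k**3 + 15*k**2 + 14*k + 5)) gives s_k = k*(4*k**3 + 2*k**2 + 3*k + 1).
Check: Δs_k = 16*k**3 + 30*k**2 + 28*k + 10. ✓
Evaluate: s_(n+1) = 4*n**4 + 18*n**3 + 33*n**2 + 29*n + 10; subtract s_(0) = 0 ⇒ S(n) = 4*n**4 + 18*n**3 + 33*n**2 + 29*n + 10.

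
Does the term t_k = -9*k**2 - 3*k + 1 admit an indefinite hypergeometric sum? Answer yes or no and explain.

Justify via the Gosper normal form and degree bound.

Yes. s_k = k*(-3*k**2 + 3*k + 1).

Step 1: r(k) = (9*k**2 + 21*k + 11)/(9*k**2 + 3*k - 1).
Gosper form: A/B · C(k+1)/C(k) with A=1, B=1, C=k**2 + k/3 - 1/9.
Key eq: (1)·f(k+1) = (1)·f(k) + (k**2 + k/3 - 1/9).
Bound: deg f ≤ 3.
A polynomial solution: f(k) = k*(3*k**2 - 3*k - 1)/9.
Then R = B(k−1)f/C = k*(3*k**2 - 3*k - 1)/(9*k**2 + 3*k - 1), so s_k = R(k)·t_k = k*(-3*k**2 + 3*k + 1).
Check: Δs_k = -9*k**2 - 3*k + 1. ✓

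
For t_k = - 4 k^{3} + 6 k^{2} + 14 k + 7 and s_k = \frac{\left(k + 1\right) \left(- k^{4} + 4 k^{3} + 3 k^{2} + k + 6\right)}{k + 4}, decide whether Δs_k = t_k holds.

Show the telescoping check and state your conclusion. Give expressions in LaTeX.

Invalid: residual \frac{3 \left(3 k^{4} + 14 k^{3} - 35 k^{2} - 62 k - 22\right)}{k^{2} + 9 k + 20} ≠ 0.

s_(k+1) = (-k**5 - 2*k**4 + 9*k**3 + 33*k**2 + 43*k + 26)/(k + 5)
s_(k+1) − s_k = (-4*k**5 - 21*k**4 + 30*k**3 + 148*k**2 + 157*k + 74)/(k**2 + 9*k + 20)
(s_(k+1) − s_k) − t_k = 3*(3*k**4 + 14*k**3 - 35*k**2 - 62*k - 22)/(k**2 + 9*k + 20)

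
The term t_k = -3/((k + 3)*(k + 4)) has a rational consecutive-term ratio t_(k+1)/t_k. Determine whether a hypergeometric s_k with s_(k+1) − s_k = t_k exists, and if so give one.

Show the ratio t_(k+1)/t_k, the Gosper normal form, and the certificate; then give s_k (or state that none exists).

s_k = -k/(k + 3)

The ratio is (k + 3)/(k + 5).
A = k + 3, B = k + 5, C = 1.
Need (k + 3)·f(k+1) − (k + 4)·f(k) = 1.
From deg A=1, deg B=1, deg C=0: d=1.
Match coefficients ⇒ f(k) = k/3.
R(k) = B(k−1)·f(k)/C(k) = k*(k + 4)/3; s_k = R·t_k = -k/(k + 3).
Check: Δs_k = -3/(k**2 + 7*k + 12). ✓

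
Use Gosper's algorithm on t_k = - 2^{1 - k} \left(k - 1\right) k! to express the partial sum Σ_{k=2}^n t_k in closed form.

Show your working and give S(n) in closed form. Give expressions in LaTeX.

r(k) = k*(k + 1)/(2*(k - 1)) after simplifying.
Gosper form: A/B · C(k+1)/C(k) with A=k/2 + 1/2, B=1, C=k - 1.
Solve (k/2 + 1/2)·f(k+1) − (1)·f(k) = k - 1.
Degrees (1,0,1) ⇒ d ≤ 0.
Solve for f: f(k) = 2 (degree 0 ≤ 0).
Get s_k = R·t_k = -2**(2 - k)*factorial(k) with R(k) = B(k−1)f(k)/C(k) = 2/(k - 1).
s_(k+1) − s_k = -2**(1 - k)*(k - 1)*factorial(k) = t_k.
Evaluate: s_(n+1) = -2**(1 - n)*factorial(n + 1); subtract s_(2) = -2 ⇒ S(n) = 2**(1 - n)*(2**n - n*factorial(n) - factorial(n)).

S(n) = 2^{1 - n} \left(2^{n} - n n! - n!\right)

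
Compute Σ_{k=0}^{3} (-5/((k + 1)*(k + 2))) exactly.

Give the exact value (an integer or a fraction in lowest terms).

r(k) = (k + 1)/(k + 3) after simplifying.
Factor: A=k + 1; B=k + 3; C=1.
Key eq: (k + 1)·f(k+1) = (k + 2)·f(k) + (1).
Bound: deg f ≤ 1.
Coefficient equations give f(k) = k.
R(k) = B(k−1)·f(k)/C(k) = k*(k + 2); s_k = R·t_k = -5*k/(k + 1).
Check: Δs_k = -5/(k**2 + 3*k + 2). ✓
Sum = s_(4) − s_(0); s_(4) = -4, s_(0) = 0 ⇒ -4.

Σ = -4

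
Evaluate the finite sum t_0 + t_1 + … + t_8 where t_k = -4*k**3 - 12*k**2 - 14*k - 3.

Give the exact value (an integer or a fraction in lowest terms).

Ratio r(k) = (4*k**3 + 24*k**2 + 50*k + 33)/(4*k**3 + 12*k**2 + 14*k + 3).
Normal form (A,B,C) = (1, 1, k**3 + 3*k**2 + 7*k/2 + 3/4).
Key eq: (1)·f(k+1) = (1)·f(k) + (k**3 + 3*k**2 + 7*k/2 + 3/4).
d = 4 from the (0,0,3) case.
Coefficient equations give f(k) = k*(k**3 + 2*k**2 + 2*k - 2)/4.
Get s_k = R·t_k = k*(-k**3 - 2*k**2 - 2*k + 2) with R(k) = B(k−1)f(k)/C(k) = k*(k**3 + 2*k**2 + 2*k - 2)/(4*k**3 + 12*k**2 + 14*k + 3).
Check: Δs_k = -4*k**3 - 12*k**2 - 14*k - 3. ✓
Sum = s_(9) − s_(0); s_(9) = -8163, s_(0) = 0 ⇒ -8163.

Σ = -8163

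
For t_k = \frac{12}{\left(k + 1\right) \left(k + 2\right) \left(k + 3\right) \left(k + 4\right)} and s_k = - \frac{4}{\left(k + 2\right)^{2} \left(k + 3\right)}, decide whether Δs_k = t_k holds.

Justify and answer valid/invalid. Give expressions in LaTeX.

Invalid: residual \frac{8 \left(- 2 k - 5\right)}{k^{6} + 15 k^{5} + 91 k^{4} + 285 k^{3} + 484 k^{2} + 420 k + 144} ≠ 0.

s_(k+1) = -4/((k + 3)**2*(k + 4))
s_(k+1) − s_k = 4*(3*k + 8)/(k**5 + 14*k**4 + 77*k**3 + 208*k**2 + 276*k + 144)
(s_(k+1) − s_k) − t_k = 8*(-2*k - 5)/(k**6 + 15*k**5 + 91*k**4 + 285*k**3 + 484*k**2 + 420*k + 144)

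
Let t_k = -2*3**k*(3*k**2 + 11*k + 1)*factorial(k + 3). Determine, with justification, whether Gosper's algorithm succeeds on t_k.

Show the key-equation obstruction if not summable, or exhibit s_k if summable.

Yes. s_k = -2*3**k*(k - 1)*factorial(k + 3).

Ratio r(k) = 3*(3*k**3 + 29*k**2 + 83*k + 60)/(3*k**2 + 11*k + 1).
A = 3*k + 12, B = 1, C = k**2 + 11*k/3 + 1/3.
f must satisfy (3*k + 12)·f(k+1) − (1)·f(k) = k**2 + 11*k/3 + 1/3.
Bound: deg f ≤ 1.
Match coefficients ⇒ f(k) = (k - 1)/3.
Get s_k = R·t_k = -2*3**k*(k - 1)*factorial(k + 3) with R(k) = B(k−1)f(k)/C(k) = (k - 1)/(3*k**2 + 11*k + 1).
Verify: -2*3**k*(3*k**2 + 11*k + 1)*factorial(k + 3) matches t_k.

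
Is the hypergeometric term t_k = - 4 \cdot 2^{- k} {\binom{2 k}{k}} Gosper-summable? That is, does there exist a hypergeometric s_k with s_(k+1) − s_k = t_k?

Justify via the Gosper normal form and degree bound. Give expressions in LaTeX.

The ratio is (2*k + 1)/(k + 1).
Gosper form: A/B · C(k+1)/C(k) with A=2*k + 1, B=k + 1, C=1.
f must satisfy (2*k + 1)·f(k+1) − (k)·f(k) = 1.
Degrees (1,1,0) ⇒ d ≤ -1.
Bound -1 < 0, so the key equation has no polynomial solution.

No — t_k has no hypergeometric antidifference.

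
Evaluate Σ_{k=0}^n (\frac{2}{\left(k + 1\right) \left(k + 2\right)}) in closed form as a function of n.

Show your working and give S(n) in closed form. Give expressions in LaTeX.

S(n) = \frac{2 \left(n + 1\right)}{n + 2}

Ratio r(k) = (k + 1)/(k + 3).
So A=k + 1 and B=k + 3, with C=1.
Key eq: (k + 1)·f(k+1) = (k + 2)·f(k) + (1).
deg f ≤ 1 (via 1,1,0).
Solve for f: f(k) = k (degree 1 ≤ 1).
Then R = B(k−1)f/C = k*(k + 2), so s_k = R(k)·t_k = 2*k/(k + 1).
Verify: 2/(k**2 + 3*k + 2) matches t_k.
Evaluate: s_(n+1) = 2*(n + 1)/(n + 2); subtract s_(0) = 0 ⇒ S(n) = 2*(n + 1)/(n + 2).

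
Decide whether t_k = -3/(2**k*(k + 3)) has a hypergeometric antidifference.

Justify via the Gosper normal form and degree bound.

No — negative degree bound, so no certificate f.

Ratio r(k) = (k + 3)/(2*(k + 4)).
Normal form (A,B,C) = (k/2 + 3/2, k + 4, 1).
Set up (k/2 + 3/2)·f(k+1) − (k + 3)·f(k) − (1) = 0.
Bound: deg f ≤ -1.
d = -1 < 0 ⇒ no nonzero polynomial f; not summable.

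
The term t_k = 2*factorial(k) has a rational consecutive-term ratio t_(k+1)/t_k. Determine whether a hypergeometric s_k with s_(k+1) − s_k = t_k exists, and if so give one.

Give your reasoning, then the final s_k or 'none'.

Compute t_(k+1)/t_k: get k + 1.
A = k + 1, B = 1, C = 1.
Need (k + 1)·f(k+1) − (1)·f(k) = 1.
d = -1 from the (1,0,0) case.
deg f ≤ -1 is impossible — no certificate.

not Gosper-summable; s_k does not exist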